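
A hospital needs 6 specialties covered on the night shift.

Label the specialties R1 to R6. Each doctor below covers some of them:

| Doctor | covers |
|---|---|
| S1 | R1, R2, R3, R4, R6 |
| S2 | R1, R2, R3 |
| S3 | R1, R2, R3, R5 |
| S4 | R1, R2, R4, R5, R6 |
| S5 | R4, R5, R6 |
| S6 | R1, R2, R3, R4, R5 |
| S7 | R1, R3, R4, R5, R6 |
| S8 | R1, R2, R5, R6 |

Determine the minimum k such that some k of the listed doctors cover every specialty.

S1 and S7 together: S1 ∪ S7 = {R1, R2, R3, R4, R5, R6} — every specialty is covered.
No single doctor has all 6 specialties (the largest, S1, has 5), so 2 is optimal.

2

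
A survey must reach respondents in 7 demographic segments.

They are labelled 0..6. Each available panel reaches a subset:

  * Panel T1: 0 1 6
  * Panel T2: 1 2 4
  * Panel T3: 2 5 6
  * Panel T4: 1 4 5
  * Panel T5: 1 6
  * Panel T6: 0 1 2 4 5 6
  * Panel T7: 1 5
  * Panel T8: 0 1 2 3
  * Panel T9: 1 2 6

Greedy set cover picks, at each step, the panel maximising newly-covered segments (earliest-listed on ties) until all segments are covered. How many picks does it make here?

Greedy: pick T6 (covers 6 new) → pick T8 (covers 1 new). Total picks: 2.

2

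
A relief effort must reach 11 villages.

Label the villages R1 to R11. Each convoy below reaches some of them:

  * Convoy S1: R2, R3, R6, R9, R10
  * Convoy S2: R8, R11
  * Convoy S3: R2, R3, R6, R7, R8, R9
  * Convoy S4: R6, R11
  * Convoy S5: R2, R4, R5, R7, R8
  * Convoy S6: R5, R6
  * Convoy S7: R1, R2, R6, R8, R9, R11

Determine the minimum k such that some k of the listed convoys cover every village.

S1 and S5 and S7 together: S1 ∪ S5 ∪ S7 = {R1, R2, R3, R4, R5, R6, R7, R8, R9, R10, R11} — every village is covered.
Only S7 contains R1, so S7 is forced; the remaining 5 villages need at least 2 more convoys (each remaining convoy adds at most 3) — so at least 3 convoys are needed, and 3 is optimal.

3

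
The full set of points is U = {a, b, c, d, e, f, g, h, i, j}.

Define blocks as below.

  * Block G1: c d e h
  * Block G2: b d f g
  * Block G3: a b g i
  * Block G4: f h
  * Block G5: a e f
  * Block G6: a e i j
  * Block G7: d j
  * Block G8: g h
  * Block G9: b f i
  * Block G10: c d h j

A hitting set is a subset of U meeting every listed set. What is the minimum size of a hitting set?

4

The 4 points {b, e, h, j} hit every block.
No choice of 3 points meets every block, so 4 is the minimum.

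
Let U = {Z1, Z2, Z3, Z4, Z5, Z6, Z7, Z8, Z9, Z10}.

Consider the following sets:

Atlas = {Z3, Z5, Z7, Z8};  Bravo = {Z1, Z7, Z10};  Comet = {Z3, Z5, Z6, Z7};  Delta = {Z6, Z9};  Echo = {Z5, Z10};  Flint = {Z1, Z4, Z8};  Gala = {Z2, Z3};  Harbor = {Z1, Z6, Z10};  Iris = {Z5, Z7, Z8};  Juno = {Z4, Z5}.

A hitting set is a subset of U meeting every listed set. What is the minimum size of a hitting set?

4

H = {Z1, Z2, Z5, Z9} meets every set (each contains at least one member of H), and |H| = 4.
The sets Bravo, Delta, Gala, Juno are pairwise disjoint, so any hitting set needs a separate point for each — at least 4. Hence 4 is optimal.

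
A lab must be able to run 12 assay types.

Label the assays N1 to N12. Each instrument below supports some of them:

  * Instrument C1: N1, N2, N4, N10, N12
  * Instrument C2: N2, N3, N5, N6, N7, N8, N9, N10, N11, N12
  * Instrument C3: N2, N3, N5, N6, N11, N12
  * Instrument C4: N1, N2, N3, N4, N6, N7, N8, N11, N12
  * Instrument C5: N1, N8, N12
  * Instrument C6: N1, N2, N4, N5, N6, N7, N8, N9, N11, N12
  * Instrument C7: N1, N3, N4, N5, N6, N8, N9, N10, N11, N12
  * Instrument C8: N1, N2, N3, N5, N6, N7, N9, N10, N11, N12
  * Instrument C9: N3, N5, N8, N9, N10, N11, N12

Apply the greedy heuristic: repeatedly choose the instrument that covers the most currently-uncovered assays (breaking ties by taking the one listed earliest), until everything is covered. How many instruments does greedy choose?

Greedy: pick C2 (covers 10 new) → pick C1 (covers 2 new). Total picks: 2.

2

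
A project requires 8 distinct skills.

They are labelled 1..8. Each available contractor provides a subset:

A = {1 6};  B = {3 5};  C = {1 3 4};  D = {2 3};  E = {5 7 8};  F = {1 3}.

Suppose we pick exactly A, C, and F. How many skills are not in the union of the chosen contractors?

4

Union of A, C, F = {1, 3, 4, 6}.
Not covered: 2, 5, 7, 8 — 4 skills.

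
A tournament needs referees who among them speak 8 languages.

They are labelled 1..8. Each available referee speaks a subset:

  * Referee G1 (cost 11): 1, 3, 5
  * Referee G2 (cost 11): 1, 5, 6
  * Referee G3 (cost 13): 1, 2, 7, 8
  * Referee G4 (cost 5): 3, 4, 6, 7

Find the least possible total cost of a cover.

G2, G3, G4 together cover every language (G2 ∪ G3 ∪ G4 = {1, 2, 3, 4, 5, 6, 7, 8}); total cost 11 + 13 + 5 = 29.
No covering selection has total cost below 29.

29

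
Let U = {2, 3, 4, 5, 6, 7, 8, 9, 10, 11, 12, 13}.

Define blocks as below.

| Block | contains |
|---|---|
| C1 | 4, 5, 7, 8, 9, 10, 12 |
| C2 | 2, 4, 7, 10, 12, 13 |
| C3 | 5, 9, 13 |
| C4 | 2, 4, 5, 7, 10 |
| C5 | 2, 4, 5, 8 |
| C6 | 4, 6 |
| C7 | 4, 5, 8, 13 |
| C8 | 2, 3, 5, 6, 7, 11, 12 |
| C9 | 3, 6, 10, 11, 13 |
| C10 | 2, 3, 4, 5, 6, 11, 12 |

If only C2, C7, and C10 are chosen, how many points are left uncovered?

Union of C2, C7, C10 = {2, 3, 4, 5, 6, 7, 8, 10, 11, 12, 13}.
Not covered: 9 — 1 point.

1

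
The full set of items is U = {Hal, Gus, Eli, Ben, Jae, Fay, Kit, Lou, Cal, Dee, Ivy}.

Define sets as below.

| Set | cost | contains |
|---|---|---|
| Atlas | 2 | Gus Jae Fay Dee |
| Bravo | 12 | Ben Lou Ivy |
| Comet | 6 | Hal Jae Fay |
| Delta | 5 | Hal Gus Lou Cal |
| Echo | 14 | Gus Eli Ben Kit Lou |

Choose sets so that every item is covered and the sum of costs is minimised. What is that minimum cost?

Atlas, Bravo, Delta, Echo together cover every item (Atlas ∪ Bravo ∪ Delta ∪ Echo = {Hal, Gus, Eli, Ben, Jae, Fay, Kit, Lou, Cal, Dee, Ivy}); total cost 2 + 12 + 5 + 14 = 33.
No covering selection has total cost below 33.

33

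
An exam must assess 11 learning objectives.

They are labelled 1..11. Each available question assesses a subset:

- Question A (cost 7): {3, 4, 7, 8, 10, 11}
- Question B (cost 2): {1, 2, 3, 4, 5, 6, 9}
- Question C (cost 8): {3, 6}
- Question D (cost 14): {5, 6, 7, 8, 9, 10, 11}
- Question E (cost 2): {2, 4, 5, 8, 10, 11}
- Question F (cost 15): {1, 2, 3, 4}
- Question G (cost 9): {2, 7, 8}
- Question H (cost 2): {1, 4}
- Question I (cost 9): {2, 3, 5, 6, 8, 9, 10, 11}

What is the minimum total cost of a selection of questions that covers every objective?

9

A, B together cover every objective (A ∪ B = {1, 2, 3, 4, 5, 6, 7, 8, 9, 10, 11}); total cost 7 + 2 = 9.
The greedy pick B, E, A costs 11; no covering selection beats 9.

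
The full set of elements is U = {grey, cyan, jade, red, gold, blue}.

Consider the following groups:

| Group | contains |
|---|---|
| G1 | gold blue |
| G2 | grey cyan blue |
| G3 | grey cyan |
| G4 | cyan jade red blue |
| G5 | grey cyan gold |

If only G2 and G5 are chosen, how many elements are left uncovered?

2

Union of G2, G5 = {grey, cyan, gold, blue}.
Not covered: jade, red — 2 elements.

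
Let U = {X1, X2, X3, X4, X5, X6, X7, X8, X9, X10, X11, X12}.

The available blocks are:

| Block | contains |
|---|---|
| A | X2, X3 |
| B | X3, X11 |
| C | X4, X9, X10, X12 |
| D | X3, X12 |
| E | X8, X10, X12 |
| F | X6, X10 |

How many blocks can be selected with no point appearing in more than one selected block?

B, C are pairwise disjoint (B={X3,X11}; C={X4,X9,X10,X12}).
Every remaining block overlaps one of these, and no 3 of the listed blocks are pairwise disjoint, so 2 is the maximum.

2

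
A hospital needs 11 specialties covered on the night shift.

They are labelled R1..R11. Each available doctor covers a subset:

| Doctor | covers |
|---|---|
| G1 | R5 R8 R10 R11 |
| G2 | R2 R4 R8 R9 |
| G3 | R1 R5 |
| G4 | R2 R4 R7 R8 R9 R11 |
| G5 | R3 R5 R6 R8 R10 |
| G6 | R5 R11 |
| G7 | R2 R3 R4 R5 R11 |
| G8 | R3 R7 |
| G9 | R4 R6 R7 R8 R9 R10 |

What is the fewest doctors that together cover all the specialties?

3

G3 and G4 and G5 together: G3 ∪ G4 ∪ G5 = {R1, R2, R3, R4, R5, R6, R7, R8, R9, R10, R11} — every specialty is covered.
Only G3 contains R1, so G3 is forced; the remaining 9 specialties need at least 2 more doctors (each remaining doctor adds at most 6) — so at least 3 doctors are needed, and 3 is optimal.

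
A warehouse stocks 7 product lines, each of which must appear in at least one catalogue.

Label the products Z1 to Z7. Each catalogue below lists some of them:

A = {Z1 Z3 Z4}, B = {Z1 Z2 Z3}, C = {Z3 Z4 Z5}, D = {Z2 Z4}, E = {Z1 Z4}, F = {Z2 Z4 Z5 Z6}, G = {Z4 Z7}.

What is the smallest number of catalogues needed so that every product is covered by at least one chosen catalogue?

Take {B, F, G}. Their union is {Z1, Z2, Z3, Z4, Z5, Z6, Z7}, which is all 7 products.
Only F contains Z6, so F is forced; the remaining 3 products need at least 2 more catalogues (each remaining catalogue adds at most 2) — so at least 3 catalogues are needed, and 3 is optimal.

3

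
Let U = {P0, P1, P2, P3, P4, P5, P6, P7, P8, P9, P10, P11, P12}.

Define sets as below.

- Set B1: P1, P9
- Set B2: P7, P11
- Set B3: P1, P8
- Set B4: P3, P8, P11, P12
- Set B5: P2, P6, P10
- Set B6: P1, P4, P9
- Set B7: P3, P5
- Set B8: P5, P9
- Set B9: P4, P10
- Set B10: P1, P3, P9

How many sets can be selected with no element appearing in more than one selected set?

4

B2, B3, B5, B8 are pairwise disjoint (B2={P7,P11}; B3={P1,P8}; B5={P2,P6,P10}; B8={P5,P9}).
Every remaining set overlaps one of these, and no 5 of the listed sets are pairwise disjoint, so 4 is the maximum.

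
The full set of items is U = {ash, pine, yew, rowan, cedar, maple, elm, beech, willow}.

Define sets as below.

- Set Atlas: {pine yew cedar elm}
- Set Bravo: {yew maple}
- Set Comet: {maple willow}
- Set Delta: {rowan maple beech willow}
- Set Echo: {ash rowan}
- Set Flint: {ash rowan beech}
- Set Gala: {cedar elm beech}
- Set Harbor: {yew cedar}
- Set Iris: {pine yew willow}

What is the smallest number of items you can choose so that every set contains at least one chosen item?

H = {yew, rowan, cedar, maple} meets every set (each contains at least one member of H), and |H| = 4.
No choice of 3 items meets every set, so 4 is the minimum.

4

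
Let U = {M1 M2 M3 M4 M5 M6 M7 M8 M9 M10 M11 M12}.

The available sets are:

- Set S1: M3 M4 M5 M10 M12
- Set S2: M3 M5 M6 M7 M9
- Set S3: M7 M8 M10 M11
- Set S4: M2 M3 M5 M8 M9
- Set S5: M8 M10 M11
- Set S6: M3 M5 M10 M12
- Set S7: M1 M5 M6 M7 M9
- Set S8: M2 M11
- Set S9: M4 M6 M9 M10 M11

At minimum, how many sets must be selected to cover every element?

Take {S1, S3, S4, S7}. Their union is {M1, M2, M3, M4, M5, M6, M7, M8, M9, M10, M11, M12}, which is all 12 elements.
No 3 of the 9 sets cover everything (all 84 combinations miss at least one element), so 4 is optimal.

4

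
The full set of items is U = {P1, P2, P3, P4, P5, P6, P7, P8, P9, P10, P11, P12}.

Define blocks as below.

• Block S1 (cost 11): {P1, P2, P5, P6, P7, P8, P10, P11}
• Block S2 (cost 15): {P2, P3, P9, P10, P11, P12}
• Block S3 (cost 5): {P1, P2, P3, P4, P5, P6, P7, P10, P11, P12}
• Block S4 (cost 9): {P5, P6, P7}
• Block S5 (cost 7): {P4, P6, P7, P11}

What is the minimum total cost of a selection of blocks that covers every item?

S1, S2, S3 together cover every item (S1 ∪ S2 ∪ S3 = {P1, P2, P3, P4, P5, P6, P7, P8, P9, P10, P11, P12}); total cost 11 + 15 + 5 = 31.
No covering selection has total cost below 31.

31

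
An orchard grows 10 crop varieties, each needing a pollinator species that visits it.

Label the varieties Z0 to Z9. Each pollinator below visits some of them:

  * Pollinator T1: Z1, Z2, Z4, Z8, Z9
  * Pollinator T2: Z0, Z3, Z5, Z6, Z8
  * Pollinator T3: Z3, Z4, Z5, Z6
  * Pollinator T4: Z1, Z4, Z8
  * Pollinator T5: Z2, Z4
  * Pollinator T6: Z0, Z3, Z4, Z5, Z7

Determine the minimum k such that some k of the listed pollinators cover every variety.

T1 and T3 and T6 together: T1 ∪ T3 ∪ T6 = {Z0, Z1, Z2, Z3, Z4, Z5, Z6, Z7, Z8, Z9} — every variety is covered.
Only T6 contains Z7, so T6 is forced; the remaining 5 varieties need at least 2 more pollinators (each remaining pollinator adds at most 4) — so at least 3 pollinators are needed, and 3 is optimal.

3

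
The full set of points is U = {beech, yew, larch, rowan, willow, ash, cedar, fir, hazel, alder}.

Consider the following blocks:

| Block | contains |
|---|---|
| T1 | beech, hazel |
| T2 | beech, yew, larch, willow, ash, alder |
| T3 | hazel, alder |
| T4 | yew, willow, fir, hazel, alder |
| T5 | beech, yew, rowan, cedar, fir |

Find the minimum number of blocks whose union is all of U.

Take {T1, T2, T5}. Their union is {beech, yew, larch, rowan, willow, ash, cedar, fir, hazel, alder}, which is all 10 points.
Only T2 contains larch, so T2 is forced; the remaining 4 points need at least 2 more blocks (each remaining block adds at most 3) — so at least 3 blocks are needed, and 3 is optimal.

3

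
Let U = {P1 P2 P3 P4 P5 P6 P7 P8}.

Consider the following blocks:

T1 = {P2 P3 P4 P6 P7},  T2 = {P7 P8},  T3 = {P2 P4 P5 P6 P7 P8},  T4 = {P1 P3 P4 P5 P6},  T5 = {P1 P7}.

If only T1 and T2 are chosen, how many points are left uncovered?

Union of T1, T2 = {P2, P3, P4, P6, P7, P8}.
Not covered: P1, P5 — 2 points.

2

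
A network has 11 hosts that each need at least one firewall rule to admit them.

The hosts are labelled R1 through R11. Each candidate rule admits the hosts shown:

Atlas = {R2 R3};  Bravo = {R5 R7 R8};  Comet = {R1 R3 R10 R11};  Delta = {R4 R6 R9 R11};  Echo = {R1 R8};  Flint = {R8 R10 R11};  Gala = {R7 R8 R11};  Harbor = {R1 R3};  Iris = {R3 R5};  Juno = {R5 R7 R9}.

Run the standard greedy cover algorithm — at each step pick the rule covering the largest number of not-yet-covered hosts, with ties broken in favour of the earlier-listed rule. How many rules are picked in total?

4

Greedy: pick Comet (covers 4 new) → pick Bravo (covers 3 new) → pick Delta (covers 3 new) → pick Atlas (covers 1 new). Total picks: 4.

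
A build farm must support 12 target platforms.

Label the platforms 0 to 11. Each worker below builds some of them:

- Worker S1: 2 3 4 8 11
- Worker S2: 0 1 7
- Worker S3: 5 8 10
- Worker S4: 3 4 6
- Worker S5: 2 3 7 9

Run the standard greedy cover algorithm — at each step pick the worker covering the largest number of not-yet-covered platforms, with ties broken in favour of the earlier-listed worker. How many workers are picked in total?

5

Greedy: pick S1 (covers 5 new) → pick S2 (covers 3 new) → pick S3 (covers 2 new) → pick S4 (covers 1 new) → pick S5 (covers 1 new). Total picks: 5.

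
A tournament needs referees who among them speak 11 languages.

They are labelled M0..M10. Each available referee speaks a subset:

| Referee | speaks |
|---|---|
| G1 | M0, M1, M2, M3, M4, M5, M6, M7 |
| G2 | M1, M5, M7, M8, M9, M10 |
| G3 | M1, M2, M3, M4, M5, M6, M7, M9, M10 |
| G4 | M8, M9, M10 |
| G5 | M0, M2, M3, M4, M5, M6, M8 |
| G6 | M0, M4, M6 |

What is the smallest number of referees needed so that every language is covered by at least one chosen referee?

G1 and G4 together: G1 ∪ G4 = {M0, M1, M2, M3, M4, M5, M6, M7, M8, M9, M10} — every language is covered.
No single referee has all 11 languages (the largest, G3, has 9), so 2 is optimal.

2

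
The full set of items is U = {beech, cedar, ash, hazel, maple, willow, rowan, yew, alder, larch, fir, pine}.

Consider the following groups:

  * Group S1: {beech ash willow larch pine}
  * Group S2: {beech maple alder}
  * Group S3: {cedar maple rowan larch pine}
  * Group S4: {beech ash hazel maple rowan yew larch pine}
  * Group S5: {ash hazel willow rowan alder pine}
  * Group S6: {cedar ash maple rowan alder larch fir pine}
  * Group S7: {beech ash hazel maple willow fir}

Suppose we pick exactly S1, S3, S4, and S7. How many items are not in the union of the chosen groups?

1

Union of S1, S3, S4, S7 = {beech, cedar, ash, hazel, maple, willow, rowan, yew, larch, fir, pine}.
Not covered: alder — 1 item.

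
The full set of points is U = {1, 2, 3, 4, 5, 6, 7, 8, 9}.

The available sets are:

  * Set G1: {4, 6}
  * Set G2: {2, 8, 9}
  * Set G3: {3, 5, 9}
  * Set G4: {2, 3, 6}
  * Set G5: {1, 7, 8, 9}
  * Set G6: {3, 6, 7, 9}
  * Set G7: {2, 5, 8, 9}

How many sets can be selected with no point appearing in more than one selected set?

G1, G3 are pairwise disjoint (G1={4,6}; G3={3,5,9}).
Every remaining set overlaps one of these, and no 3 of the listed sets are pairwise disjoint, so 2 is the maximum.

2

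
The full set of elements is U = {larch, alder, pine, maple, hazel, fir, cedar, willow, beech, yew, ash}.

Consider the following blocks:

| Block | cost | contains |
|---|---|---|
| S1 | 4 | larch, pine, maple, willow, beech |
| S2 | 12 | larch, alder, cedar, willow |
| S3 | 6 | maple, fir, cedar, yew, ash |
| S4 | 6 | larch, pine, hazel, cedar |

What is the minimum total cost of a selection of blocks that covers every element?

S1, S2, S3, S4 together cover every element (S1 ∪ S2 ∪ S3 ∪ S4 = {larch, alder, pine, maple, hazel, fir, cedar, willow, beech, yew, ash}); total cost 4 + 12 + 6 + 6 = 28.
No covering selection has total cost below 28.

28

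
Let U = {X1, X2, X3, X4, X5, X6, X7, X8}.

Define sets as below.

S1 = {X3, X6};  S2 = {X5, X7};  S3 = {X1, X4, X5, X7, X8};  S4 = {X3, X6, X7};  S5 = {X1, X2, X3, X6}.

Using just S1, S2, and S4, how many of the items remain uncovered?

Union of S1, S2, S4 = {X3, X5, X6, X7}.
Not covered: X1, X2, X4, X8 — 4 items.

4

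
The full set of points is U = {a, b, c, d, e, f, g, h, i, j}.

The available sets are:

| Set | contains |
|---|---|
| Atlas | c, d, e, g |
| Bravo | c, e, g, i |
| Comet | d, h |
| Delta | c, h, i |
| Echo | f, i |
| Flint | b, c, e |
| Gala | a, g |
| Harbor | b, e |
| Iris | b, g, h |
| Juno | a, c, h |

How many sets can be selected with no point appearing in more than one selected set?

4

Comet, Echo, Gala, Harbor are pairwise disjoint (Comet={d,h}; Echo={f,i}; Gala={a,g}; Harbor={b,e}).
Every remaining set overlaps one of these, and no 5 of the listed sets are pairwise disjoint, so 4 is the maximum.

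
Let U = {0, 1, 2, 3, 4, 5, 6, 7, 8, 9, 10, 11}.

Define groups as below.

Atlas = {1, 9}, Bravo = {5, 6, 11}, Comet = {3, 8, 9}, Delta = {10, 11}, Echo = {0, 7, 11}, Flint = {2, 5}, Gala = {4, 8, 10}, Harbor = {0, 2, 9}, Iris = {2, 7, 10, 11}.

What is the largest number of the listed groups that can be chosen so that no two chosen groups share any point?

Atlas, Echo, Flint, Gala are pairwise disjoint (Atlas={1,9}; Echo={0,7,11}; Flint={2,5}; Gala={4,8,10}).
Every remaining group overlaps one of these, and no 5 of the listed groups are pairwise disjoint, so 4 is the maximum.

4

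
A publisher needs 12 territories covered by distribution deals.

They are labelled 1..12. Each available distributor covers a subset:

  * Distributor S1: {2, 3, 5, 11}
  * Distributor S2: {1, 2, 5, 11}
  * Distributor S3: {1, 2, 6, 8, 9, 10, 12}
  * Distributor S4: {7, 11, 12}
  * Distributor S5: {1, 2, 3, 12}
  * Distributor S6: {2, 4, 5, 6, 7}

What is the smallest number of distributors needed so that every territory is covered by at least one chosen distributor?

3

Take {S1, S3, S6}. Their union is {1, 2, 3, 4, 5, 6, 7, 8, 9, 10, 11, 12}, which is all 12 territories.
Only S6 contains 4, so S6 is forced; the remaining 7 territories need at least 2 more distributors (each remaining distributor adds at most 5) — so at least 3 distributors are needed, and 3 is optimal.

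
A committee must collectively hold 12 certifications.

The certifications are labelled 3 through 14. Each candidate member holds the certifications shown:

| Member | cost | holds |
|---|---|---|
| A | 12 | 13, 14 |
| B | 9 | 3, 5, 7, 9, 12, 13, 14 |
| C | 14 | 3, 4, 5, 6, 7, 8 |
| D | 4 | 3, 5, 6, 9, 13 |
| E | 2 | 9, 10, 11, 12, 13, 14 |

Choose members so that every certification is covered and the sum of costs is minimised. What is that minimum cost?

16

C, E together cover every certification (C ∪ E = {3, 4, 5, 6, 7, 8, 9, 10, 11, 12, 13, 14}); total cost 14 + 2 = 16.
The greedy pick E, D, C costs 20; no covering selection beats 16.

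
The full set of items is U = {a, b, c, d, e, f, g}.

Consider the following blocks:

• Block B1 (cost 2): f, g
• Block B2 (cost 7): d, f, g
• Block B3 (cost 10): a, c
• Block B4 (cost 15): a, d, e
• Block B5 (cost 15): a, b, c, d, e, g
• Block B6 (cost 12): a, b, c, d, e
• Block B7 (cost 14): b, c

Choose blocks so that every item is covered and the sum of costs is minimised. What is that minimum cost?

14

B1, B6 together cover every item (B1 ∪ B6 = {a, b, c, d, e, f, g}); total cost 2 + 12 = 14.
No covering selection has total cost below 14.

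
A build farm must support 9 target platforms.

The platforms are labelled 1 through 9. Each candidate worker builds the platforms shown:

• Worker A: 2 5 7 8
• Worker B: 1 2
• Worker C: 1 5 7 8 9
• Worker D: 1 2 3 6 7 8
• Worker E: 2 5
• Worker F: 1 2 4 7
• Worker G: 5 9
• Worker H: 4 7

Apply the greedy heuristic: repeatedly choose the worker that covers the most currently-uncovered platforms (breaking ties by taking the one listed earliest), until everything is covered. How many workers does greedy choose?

Greedy: pick D (covers 6 new) → pick C (covers 2 new) → pick F (covers 1 new). Total picks: 3.

3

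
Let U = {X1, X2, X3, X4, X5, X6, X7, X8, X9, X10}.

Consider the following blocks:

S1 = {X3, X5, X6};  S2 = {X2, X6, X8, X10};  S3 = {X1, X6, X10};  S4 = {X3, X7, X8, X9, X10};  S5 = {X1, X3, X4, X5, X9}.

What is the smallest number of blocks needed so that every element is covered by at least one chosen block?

S2, S4, and S5 cover everything between them: the union {X1, X2, X3, X4, X5, X6, X7, X8, X9, X10} is all of U.
Only S2 contains X2, so S2 is forced; the remaining 6 elements need at least 2 more blocks (each remaining block adds at most 5) — so at least 3 blocks are needed, and 3 is optimal.

3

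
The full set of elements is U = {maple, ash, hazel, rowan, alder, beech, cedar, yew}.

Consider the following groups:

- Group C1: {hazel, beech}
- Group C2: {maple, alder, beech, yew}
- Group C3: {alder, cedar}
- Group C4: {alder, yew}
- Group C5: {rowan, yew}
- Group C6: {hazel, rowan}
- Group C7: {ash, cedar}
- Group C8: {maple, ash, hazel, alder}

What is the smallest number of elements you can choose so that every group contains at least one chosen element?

3

Take H = {hazel, cedar, yew}. Each listed group contains at least one of these, so H is a hitting set of size 3.
The groups C4, C6, C7 are pairwise disjoint, so any hitting set needs a separate element for each — at least 3. Hence 3 is optimal.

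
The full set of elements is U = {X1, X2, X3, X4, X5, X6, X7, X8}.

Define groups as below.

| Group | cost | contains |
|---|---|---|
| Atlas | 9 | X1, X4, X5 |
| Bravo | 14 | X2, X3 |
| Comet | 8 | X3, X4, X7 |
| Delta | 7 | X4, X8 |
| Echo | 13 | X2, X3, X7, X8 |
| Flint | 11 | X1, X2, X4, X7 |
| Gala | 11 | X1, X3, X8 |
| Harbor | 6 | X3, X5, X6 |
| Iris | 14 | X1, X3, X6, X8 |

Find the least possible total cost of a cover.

24

Delta, Flint, Harbor together cover every element (Delta ∪ Flint ∪ Harbor = {X1, X2, X3, X4, X5, X6, X7, X8}); total cost 7 + 11 + 6 = 24.
No covering selection has total cost below 24.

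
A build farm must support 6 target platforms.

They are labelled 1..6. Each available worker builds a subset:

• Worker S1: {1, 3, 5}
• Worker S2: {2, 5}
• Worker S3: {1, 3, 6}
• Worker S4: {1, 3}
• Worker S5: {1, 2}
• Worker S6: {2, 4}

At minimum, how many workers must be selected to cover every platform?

S1 and S3 and S6 together: S1 ∪ S3 ∪ S6 = {1, 2, 3, 4, 5, 6} — every platform is covered.
Only S6 contains 4, so S6 is forced; the remaining 4 platforms need at least 2 more workers (each remaining worker adds at most 3) — so at least 3 workers are needed, and 3 is optimal.

3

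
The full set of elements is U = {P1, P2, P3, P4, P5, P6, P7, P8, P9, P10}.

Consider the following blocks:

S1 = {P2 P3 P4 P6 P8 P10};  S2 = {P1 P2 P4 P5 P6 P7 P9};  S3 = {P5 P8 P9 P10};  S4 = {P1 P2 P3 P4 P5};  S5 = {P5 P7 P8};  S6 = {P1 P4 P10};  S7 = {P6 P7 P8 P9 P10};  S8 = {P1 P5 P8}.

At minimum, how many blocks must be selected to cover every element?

2

S4 and S7 cover everything between them: the union {P1, P2, P3, P4, P5, P6, P7, P8, P9, P10} is all of U.
No single block has all 10 elements (the largest, S2, has 7), so 2 is optimal.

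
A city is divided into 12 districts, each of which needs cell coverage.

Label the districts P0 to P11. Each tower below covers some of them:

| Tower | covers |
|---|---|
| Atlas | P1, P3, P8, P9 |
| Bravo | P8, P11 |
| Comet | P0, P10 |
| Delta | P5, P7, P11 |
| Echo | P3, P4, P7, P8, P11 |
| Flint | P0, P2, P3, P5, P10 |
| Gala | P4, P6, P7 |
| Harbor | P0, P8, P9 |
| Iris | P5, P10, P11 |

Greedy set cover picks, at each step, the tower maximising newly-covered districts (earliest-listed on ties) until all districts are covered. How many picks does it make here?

Greedy: pick Echo (covers 5 new) → pick Flint (covers 4 new) → pick Atlas (covers 2 new) → pick Gala (covers 1 new). Total picks: 4.

4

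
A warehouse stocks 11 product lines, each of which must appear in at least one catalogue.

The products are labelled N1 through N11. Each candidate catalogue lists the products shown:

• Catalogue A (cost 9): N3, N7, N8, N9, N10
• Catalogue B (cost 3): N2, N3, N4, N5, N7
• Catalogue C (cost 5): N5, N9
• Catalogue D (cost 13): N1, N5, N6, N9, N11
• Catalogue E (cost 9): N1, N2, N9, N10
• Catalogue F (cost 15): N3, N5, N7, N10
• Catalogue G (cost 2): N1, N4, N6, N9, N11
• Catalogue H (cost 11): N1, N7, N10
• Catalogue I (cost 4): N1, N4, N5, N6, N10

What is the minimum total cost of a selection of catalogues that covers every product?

14

A, B, G together cover every product (A ∪ B ∪ G = {N1, N2, N3, N4, N5, N6, N7, N8, N9, N10, N11}); total cost 9 + 3 + 2 = 14.
The greedy pick G, B, I, A costs 18; no covering selection beats 14.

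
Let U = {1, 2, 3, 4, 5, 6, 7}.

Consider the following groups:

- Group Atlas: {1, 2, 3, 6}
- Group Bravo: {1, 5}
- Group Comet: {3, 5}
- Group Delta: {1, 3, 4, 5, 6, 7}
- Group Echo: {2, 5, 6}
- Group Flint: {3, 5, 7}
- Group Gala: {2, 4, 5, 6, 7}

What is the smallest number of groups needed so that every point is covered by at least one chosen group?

Delta and Echo cover everything between them: the union {1, 2, 3, 4, 5, 6, 7} is all of U.
No single group has all 7 points (the largest, Delta, has 6), so 2 is optimal.

2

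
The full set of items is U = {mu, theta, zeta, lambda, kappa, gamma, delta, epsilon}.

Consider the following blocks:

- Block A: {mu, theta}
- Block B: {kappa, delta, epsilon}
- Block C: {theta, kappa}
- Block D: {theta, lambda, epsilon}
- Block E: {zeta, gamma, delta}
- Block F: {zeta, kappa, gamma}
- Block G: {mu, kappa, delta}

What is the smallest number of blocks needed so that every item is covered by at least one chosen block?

D and F and G together: D ∪ F ∪ G = {mu, theta, zeta, lambda, kappa, gamma, delta, epsilon} — every item is covered.
Each block has at most 3 items, and 2·3 = 6 < 8 — so at least 3 blocks are needed, and 3 is optimal.

3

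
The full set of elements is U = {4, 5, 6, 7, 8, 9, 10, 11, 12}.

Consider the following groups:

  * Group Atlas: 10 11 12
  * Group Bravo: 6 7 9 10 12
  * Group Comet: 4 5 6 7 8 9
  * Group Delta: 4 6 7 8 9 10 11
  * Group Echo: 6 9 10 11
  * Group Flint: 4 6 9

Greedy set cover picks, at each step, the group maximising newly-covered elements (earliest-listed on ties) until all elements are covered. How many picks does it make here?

Greedy: pick Delta (covers 7 new) → pick Atlas (covers 1 new) → pick Comet (covers 1 new). Total picks: 3.
(The true minimum cover uses only 2 groups, so greedy is not optimal here.)

3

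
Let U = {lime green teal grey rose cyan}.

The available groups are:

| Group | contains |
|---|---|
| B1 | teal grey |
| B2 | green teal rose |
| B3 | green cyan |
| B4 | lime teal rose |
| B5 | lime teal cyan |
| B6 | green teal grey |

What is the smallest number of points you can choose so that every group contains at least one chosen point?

2

The 2 points {teal, cyan} hit every group.
The groups B3, B4 are pairwise disjoint, so any hitting set needs a separate point for each — at least 2. Hence 2 is optimal.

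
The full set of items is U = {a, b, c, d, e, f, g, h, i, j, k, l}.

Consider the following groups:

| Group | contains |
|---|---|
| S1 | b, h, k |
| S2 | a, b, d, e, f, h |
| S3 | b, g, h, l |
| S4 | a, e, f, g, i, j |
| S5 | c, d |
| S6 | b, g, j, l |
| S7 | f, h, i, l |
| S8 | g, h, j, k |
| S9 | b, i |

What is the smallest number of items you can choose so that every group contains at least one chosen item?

The 4 items {b, d, e, h} hit every group.
No choice of 3 items meets every group, so 4 is the minimum.

4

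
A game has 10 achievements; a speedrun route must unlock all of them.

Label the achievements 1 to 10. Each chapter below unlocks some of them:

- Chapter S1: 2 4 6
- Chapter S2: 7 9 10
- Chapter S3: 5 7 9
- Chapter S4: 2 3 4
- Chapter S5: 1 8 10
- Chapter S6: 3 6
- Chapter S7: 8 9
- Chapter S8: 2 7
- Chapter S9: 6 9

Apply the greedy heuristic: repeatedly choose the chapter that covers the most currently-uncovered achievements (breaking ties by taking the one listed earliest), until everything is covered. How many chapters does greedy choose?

Greedy: pick S1 (covers 3 new) → pick S2 (covers 3 new) → pick S5 (covers 2 new) → pick S3 (covers 1 new) → pick S4 (covers 1 new). Total picks: 5.
(The true minimum cover uses only 4 chapters, so greedy is not optimal here.)

5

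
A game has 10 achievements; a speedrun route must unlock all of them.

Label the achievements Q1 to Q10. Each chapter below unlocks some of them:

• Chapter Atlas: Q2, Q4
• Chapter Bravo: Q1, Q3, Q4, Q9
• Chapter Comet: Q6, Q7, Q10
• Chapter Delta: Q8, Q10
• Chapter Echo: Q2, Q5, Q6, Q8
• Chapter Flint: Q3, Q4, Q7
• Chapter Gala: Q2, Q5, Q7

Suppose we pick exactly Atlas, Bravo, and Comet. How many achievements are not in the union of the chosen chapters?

2

Union of Atlas, Bravo, Comet = {Q1, Q2, Q3, Q4, Q6, Q7, Q9, Q10}.
Not covered: Q5, Q8 — 2 achievements.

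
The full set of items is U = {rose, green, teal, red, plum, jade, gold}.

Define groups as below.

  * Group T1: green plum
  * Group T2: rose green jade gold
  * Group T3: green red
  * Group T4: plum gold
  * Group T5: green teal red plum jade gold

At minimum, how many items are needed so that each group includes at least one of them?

2

The 2 items {green, plum} hit every group.
The groups T3, T4 are pairwise disjoint, so any hitting set needs a separate item for each — at least 2. Hence 2 is optimal.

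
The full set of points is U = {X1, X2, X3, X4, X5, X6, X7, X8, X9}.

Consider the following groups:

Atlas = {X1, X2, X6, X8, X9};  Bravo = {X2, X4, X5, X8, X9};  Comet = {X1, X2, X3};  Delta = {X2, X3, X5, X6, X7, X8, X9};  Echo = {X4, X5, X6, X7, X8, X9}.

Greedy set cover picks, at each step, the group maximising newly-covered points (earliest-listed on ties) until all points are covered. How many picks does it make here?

3

Greedy: pick Delta (covers 7 new) → pick Atlas (covers 1 new) → pick Bravo (covers 1 new). Total picks: 3.
(The true minimum cover uses only 2 groups, so greedy is not optimal here.)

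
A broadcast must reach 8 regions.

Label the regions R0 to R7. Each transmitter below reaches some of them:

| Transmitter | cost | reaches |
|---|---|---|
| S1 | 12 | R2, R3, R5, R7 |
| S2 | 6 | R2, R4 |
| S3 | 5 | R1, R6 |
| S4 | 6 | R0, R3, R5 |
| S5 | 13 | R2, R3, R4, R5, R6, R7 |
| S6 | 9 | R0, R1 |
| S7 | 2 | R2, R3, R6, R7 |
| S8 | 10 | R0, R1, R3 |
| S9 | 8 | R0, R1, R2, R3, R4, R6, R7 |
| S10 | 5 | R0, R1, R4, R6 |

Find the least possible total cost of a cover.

13

S4, S7, S10 together cover every region (S4 ∪ S7 ∪ S10 = {R0, R1, R2, R3, R4, R5, R6, R7}); total cost 6 + 2 + 5 = 13.
No covering selection has total cost below 13.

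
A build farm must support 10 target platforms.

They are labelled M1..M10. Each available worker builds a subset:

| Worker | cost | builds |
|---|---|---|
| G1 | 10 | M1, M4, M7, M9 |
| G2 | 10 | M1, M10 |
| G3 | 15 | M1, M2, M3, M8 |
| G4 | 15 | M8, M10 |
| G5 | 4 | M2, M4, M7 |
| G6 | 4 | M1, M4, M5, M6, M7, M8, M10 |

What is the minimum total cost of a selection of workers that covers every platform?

G1, G3, G6 together cover every platform (G1 ∪ G3 ∪ G6 = {M1, M2, M3, M4, M5, M6, M7, M8, M9, M10}); total cost 10 + 15 + 4 = 29.
The greedy pick G6, G5, G1, G3 costs 33; no covering selection beats 29.

29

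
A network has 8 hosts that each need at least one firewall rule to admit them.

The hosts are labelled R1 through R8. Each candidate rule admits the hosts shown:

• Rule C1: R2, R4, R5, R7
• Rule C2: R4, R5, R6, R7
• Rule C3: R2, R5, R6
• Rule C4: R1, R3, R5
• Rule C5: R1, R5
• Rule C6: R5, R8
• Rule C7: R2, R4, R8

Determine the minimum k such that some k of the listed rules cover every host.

3

Take {C2, C4, C7}. Their union is {R1, R2, R3, R4, R5, R6, R7, R8}, which is all 8 hosts.
Only C4 contains R3, so C4 is forced; the remaining 5 hosts need at least 2 more rules (each remaining rule adds at most 3) — so at least 3 rules are needed, and 3 is optimal.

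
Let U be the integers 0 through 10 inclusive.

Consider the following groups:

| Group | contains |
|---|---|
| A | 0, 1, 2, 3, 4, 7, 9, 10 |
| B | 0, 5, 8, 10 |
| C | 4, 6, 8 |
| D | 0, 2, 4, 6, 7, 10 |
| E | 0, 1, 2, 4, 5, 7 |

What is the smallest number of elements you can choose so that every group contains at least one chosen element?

2

H = {4, 5} meets every group (each contains at least one member of H), and |H| = 2.
No single element lies in every group, so at least 2 are needed and 2 is optimal.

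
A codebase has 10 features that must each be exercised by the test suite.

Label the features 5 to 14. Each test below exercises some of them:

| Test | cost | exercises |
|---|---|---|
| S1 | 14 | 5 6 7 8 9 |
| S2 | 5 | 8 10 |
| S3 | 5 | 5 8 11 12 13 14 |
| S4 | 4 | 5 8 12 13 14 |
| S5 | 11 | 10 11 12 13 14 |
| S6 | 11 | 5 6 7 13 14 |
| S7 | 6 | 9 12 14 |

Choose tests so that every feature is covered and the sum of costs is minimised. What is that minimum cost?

24

S1, S2, S3 together cover every feature (S1 ∪ S2 ∪ S3 = {5, 6, 7, 8, 9, 10, 11, 12, 13, 14}); total cost 14 + 5 + 5 = 24.
The greedy pick S4, S1, S2, S3 costs 28; no covering selection beats 24.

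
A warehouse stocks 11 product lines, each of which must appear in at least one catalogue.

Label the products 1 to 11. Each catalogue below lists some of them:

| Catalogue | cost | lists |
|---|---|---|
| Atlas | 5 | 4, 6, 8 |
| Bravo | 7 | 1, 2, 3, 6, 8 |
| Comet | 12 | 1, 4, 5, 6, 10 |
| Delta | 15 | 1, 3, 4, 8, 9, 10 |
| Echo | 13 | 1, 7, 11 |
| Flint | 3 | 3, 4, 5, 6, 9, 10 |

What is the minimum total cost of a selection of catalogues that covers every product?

Bravo, Echo, Flint together cover every product (Bravo ∪ Echo ∪ Flint = {1, 2, 3, 4, 5, 6, 7, 8, 9, 10, 11}); total cost 7 + 13 + 3 = 23.
No covering selection has total cost below 23.

23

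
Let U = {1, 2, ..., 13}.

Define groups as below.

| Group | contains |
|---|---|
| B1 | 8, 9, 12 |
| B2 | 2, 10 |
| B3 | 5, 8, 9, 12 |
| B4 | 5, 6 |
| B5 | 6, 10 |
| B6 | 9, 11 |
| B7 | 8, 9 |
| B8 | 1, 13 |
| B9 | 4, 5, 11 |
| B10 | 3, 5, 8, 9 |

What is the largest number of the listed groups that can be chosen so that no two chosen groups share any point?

B1, B2, B8, B9 are pairwise disjoint (B1={8,9,12}; B2={2,10}; B8={1,13}; B9={4,5,11}).
Every remaining group overlaps one of these, and no 5 of the listed groups are pairwise disjoint, so 4 is the maximum.

4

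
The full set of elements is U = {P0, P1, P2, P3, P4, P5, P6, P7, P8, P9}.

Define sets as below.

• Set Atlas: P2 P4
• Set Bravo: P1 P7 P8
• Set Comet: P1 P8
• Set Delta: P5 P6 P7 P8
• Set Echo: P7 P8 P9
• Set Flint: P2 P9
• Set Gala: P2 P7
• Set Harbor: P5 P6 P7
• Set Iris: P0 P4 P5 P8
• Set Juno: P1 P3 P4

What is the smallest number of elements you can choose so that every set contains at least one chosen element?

4

H = {P2, P4, P6, P8} meets every set (each contains at least one member of H), and |H| = 4.
No choice of 3 elements meets every set, so 4 is the minimum.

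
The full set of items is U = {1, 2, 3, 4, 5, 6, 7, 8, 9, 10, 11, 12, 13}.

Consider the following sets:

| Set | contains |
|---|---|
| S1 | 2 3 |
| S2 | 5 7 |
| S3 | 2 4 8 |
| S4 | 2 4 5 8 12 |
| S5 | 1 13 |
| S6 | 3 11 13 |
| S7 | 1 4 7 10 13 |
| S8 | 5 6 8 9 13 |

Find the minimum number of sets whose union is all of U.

S4 and S6 and S7 and S8 together: S4 ∪ S6 ∪ S7 ∪ S8 = {1, 2, 3, 4, 5, 6, 7, 8, 9, 10, 11, 12, 13} — every item is covered.
No 3 of the 8 sets cover everything (all 56 combinations miss at least one item), so 4 is optimal.

4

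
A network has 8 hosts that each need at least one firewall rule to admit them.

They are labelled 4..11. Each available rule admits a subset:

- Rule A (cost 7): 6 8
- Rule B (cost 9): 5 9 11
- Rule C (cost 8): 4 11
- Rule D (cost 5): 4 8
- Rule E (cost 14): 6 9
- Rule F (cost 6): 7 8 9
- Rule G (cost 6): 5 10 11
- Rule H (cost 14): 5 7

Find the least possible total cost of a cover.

A, D, F, G together cover every host (A ∪ D ∪ F ∪ G = {4, 5, 6, 7, 8, 9, 10, 11}); total cost 7 + 5 + 6 + 6 = 24.
No covering selection has total cost below 24.

24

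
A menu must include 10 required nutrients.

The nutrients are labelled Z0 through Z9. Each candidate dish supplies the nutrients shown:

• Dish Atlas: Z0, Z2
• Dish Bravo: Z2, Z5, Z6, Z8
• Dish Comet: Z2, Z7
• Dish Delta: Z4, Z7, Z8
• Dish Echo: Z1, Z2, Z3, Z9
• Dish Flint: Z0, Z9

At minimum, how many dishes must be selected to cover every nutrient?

4

Take {Atlas, Bravo, Delta, Echo}. Their union is {Z0, Z1, Z2, Z3, Z4, Z5, Z6, Z7, Z8, Z9}, which is all 10 nutrients.
No 3 of the 6 dishes cover everything (all 20 combinations miss at least one nutrient), so 4 is optimal.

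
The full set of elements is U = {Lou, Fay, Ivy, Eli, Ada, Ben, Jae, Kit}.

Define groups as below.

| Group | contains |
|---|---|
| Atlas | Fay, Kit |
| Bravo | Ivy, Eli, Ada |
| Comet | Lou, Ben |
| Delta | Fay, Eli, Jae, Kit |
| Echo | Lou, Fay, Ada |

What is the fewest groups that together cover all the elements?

3

Bravo, Comet, and Delta cover everything between them: the union {Lou, Fay, Ivy, Eli, Ada, Ben, Jae, Kit} is all of U.
Only Bravo contains Ivy, so Bravo is forced; the remaining 5 elements need at least 2 more groups (each remaining group adds at most 3) — so at least 3 groups are needed, and 3 is optimal.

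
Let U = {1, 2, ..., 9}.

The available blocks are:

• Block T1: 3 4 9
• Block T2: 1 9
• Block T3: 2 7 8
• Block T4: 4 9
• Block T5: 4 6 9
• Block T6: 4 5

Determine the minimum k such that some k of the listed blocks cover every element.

T1 and T2 and T3 and T5 and T6 together: T1 ∪ T2 ∪ T3 ∪ T5 ∪ T6 = {1, 2, 3, 4, 5, 6, 7, 8, 9} — every element is covered.
No 4 of the 6 blocks cover everything (all 15 combinations miss at least one element), so 5 is optimal.

5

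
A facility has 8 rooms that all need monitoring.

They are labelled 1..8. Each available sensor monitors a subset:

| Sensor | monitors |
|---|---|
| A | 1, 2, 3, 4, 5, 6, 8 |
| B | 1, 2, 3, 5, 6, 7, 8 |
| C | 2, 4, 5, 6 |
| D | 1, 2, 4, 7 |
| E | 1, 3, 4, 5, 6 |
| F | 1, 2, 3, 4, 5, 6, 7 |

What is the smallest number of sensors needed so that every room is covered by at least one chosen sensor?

A and F together: A ∪ F = {1, 2, 3, 4, 5, 6, 7, 8} — every room is covered.
No single sensor has all 8 rooms (the largest, A, has 7), so 2 is optimal.

2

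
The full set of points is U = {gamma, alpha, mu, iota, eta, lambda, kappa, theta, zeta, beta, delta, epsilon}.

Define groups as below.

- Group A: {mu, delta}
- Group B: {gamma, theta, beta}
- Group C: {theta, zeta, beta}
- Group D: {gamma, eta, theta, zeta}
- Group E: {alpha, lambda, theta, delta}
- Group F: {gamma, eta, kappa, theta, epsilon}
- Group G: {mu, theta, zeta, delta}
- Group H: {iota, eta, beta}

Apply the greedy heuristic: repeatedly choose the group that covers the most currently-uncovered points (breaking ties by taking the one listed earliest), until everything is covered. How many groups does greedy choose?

Greedy: pick F (covers 5 new) → pick E (covers 3 new) → pick C (covers 2 new) → pick A (covers 1 new) → pick H (covers 1 new). Total picks: 5.
(The true minimum cover uses only 4 groups, so greedy is not optimal here.)

5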